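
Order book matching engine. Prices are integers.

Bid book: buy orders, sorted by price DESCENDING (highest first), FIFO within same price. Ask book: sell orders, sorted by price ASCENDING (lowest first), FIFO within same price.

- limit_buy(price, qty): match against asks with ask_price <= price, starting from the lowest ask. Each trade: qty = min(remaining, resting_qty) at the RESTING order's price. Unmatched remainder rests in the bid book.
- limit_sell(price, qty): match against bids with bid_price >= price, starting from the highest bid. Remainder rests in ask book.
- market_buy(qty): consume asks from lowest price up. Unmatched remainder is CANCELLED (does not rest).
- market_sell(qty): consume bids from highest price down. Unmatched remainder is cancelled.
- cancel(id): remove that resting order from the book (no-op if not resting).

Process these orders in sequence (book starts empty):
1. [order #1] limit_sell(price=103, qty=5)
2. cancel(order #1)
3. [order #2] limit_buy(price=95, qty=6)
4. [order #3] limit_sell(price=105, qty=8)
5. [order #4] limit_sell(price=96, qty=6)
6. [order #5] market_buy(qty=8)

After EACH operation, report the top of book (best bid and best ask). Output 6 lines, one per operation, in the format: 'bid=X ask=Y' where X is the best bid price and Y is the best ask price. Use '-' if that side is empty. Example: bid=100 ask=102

After op 1 [order #1] limit_sell(price=103, qty=5): fills=none; bids=[-] asks=[#1:5@103]
After op 2 cancel(order #1): fills=none; bids=[-] asks=[-]
After op 3 [order #2] limit_buy(price=95, qty=6): fills=none; bids=[#2:6@95] asks=[-]
After op 4 [order #3] limit_sell(price=105, qty=8): fills=none; bids=[#2:6@95] asks=[#3:8@105]
After op 5 [order #4] limit_sell(price=96, qty=6): fills=none; bids=[#2:6@95] asks=[#4:6@96 #3:8@105]
After op 6 [order #5] market_buy(qty=8): fills=#5x#4:6@96 #5x#3:2@105; bids=[#2:6@95] asks=[#3:6@105]

Answer: bid=- ask=103
bid=- ask=-
bid=95 ask=-
bid=95 ask=105
bid=95 ask=96
bid=95 ask=105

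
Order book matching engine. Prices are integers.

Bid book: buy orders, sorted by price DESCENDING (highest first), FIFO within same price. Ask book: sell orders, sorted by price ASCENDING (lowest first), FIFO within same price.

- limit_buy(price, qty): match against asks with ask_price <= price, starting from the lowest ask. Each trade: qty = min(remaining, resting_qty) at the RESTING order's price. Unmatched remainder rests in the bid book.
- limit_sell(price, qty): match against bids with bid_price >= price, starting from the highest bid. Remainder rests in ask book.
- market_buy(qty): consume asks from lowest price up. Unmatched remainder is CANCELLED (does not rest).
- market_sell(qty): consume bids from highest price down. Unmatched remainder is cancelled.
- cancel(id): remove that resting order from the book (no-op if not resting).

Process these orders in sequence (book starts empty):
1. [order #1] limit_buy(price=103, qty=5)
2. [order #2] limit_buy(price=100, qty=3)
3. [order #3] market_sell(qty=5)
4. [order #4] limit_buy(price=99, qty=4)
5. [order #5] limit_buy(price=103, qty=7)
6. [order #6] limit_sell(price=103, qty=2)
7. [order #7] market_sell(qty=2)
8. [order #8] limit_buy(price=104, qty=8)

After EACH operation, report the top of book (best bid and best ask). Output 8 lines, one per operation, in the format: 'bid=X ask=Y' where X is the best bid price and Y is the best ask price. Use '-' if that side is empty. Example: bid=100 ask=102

After op 1 [order #1] limit_buy(price=103, qty=5): fills=none; bids=[#1:5@103] asks=[-]
After op 2 [order #2] limit_buy(price=100, qty=3): fills=none; bids=[#1:5@103 #2:3@100] asks=[-]
After op 3 [order #3] market_sell(qty=5): fills=#1x#3:5@103; bids=[#2:3@100] asks=[-]
After op 4 [order #4] limit_buy(price=99, qty=4): fills=none; bids=[#2:3@100 #4:4@99] asks=[-]
After op 5 [order #5] limit_buy(price=103, qty=7): fills=none; bids=[#5:7@103 #2:3@100 #4:4@99] asks=[-]
After op 6 [order #6] limit_sell(price=103, qty=2): fills=#5x#6:2@103; bids=[#5:5@103 #2:3@100 #4:4@99] asks=[-]
After op 7 [order #7] market_sell(qty=2): fills=#5x#7:2@103; bids=[#5:3@103 #2:3@100 #4:4@99] asks=[-]
After op 8 [order #8] limit_buy(price=104, qty=8): fills=none; bids=[#8:8@104 #5:3@103 #2:3@100 #4:4@99] asks=[-]

Answer: bid=103 ask=-
bid=103 ask=-
bid=100 ask=-
bid=100 ask=-
bid=103 ask=-
bid=103 ask=-
bid=103 ask=-
bid=104 ask=-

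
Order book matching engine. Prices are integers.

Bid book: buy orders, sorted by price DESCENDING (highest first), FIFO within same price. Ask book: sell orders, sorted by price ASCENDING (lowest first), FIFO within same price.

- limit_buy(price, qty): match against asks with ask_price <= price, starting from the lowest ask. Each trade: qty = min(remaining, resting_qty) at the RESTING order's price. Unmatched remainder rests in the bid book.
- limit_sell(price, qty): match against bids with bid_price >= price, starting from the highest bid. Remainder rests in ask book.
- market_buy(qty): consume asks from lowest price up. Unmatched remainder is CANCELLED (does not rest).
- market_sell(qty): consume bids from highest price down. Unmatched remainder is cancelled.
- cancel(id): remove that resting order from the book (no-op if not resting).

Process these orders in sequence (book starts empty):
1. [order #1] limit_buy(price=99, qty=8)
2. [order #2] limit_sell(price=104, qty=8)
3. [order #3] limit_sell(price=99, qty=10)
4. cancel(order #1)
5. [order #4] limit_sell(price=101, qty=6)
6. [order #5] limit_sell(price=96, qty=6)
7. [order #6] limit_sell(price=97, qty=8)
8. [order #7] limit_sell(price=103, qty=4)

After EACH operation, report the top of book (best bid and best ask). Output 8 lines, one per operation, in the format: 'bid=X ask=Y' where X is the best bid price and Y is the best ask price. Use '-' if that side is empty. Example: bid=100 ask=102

After op 1 [order #1] limit_buy(price=99, qty=8): fills=none; bids=[#1:8@99] asks=[-]
After op 2 [order #2] limit_sell(price=104, qty=8): fills=none; bids=[#1:8@99] asks=[#2:8@104]
After op 3 [order #3] limit_sell(price=99, qty=10): fills=#1x#3:8@99; bids=[-] asks=[#3:2@99 #2:8@104]
After op 4 cancel(order #1): fills=none; bids=[-] asks=[#3:2@99 #2:8@104]
After op 5 [order #4] limit_sell(price=101, qty=6): fills=none; bids=[-] asks=[#3:2@99 #4:6@101 #2:8@104]
After op 6 [order #5] limit_sell(price=96, qty=6): fills=none; bids=[-] asks=[#5:6@96 #3:2@99 #4:6@101 #2:8@104]
After op 7 [order #6] limit_sell(price=97, qty=8): fills=none; bids=[-] asks=[#5:6@96 #6:8@97 #3:2@99 #4:6@101 #2:8@104]
After op 8 [order #7] limit_sell(price=103, qty=4): fills=none; bids=[-] asks=[#5:6@96 #6:8@97 #3:2@99 #4:6@101 #7:4@103 #2:8@104]

Answer: bid=99 ask=-
bid=99 ask=104
bid=- ask=99
bid=- ask=99
bid=- ask=99
bid=- ask=96
bid=- ask=96
bid=- ask=96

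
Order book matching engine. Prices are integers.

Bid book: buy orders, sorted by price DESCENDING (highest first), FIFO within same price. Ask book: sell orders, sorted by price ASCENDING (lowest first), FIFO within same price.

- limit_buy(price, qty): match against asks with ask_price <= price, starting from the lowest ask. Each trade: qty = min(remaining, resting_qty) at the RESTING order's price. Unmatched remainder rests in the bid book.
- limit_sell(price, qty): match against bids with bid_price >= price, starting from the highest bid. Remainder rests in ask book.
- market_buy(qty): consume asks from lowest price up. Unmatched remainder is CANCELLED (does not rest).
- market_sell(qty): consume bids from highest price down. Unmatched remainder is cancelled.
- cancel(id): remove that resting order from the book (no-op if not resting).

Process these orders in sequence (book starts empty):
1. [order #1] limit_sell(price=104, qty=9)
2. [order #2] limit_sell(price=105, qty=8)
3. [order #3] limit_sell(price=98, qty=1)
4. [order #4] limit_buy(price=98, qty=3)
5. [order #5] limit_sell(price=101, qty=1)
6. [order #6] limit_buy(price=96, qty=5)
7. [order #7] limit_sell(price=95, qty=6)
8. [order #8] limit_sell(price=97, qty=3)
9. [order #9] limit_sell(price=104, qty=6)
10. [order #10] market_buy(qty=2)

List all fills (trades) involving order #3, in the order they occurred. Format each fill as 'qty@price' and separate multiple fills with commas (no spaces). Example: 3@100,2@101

After op 1 [order #1] limit_sell(price=104, qty=9): fills=none; bids=[-] asks=[#1:9@104]
After op 2 [order #2] limit_sell(price=105, qty=8): fills=none; bids=[-] asks=[#1:9@104 #2:8@105]
After op 3 [order #3] limit_sell(price=98, qty=1): fills=none; bids=[-] asks=[#3:1@98 #1:9@104 #2:8@105]
After op 4 [order #4] limit_buy(price=98, qty=3): fills=#4x#3:1@98; bids=[#4:2@98] asks=[#1:9@104 #2:8@105]
After op 5 [order #5] limit_sell(price=101, qty=1): fills=none; bids=[#4:2@98] asks=[#5:1@101 #1:9@104 #2:8@105]
After op 6 [order #6] limit_buy(price=96, qty=5): fills=none; bids=[#4:2@98 #6:5@96] asks=[#5:1@101 #1:9@104 #2:8@105]
After op 7 [order #7] limit_sell(price=95, qty=6): fills=#4x#7:2@98 #6x#7:4@96; bids=[#6:1@96] asks=[#5:1@101 #1:9@104 #2:8@105]
After op 8 [order #8] limit_sell(price=97, qty=3): fills=none; bids=[#6:1@96] asks=[#8:3@97 #5:1@101 #1:9@104 #2:8@105]
After op 9 [order #9] limit_sell(price=104, qty=6): fills=none; bids=[#6:1@96] asks=[#8:3@97 #5:1@101 #1:9@104 #9:6@104 #2:8@105]
After op 10 [order #10] market_buy(qty=2): fills=#10x#8:2@97; bids=[#6:1@96] asks=[#8:1@97 #5:1@101 #1:9@104 #9:6@104 #2:8@105]

Answer: 1@98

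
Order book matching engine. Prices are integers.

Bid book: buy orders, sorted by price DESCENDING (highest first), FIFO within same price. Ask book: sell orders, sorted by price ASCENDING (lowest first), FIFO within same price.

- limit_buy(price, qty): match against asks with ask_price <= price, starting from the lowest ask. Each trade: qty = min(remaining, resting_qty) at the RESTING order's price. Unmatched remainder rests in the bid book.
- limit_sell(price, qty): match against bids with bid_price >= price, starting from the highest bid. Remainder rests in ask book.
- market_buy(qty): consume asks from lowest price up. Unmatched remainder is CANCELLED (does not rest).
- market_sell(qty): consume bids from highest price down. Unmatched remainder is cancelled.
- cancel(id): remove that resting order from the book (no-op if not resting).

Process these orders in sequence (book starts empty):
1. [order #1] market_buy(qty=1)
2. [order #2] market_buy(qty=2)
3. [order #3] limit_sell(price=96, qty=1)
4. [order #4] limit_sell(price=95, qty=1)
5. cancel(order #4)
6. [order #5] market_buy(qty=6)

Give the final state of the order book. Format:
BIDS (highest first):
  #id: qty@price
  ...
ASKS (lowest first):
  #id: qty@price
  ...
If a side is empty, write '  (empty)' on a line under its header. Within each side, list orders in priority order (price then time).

Answer: BIDS (highest first):
  (empty)
ASKS (lowest first):
  (empty)

Derivation:
After op 1 [order #1] market_buy(qty=1): fills=none; bids=[-] asks=[-]
After op 2 [order #2] market_buy(qty=2): fills=none; bids=[-] asks=[-]
After op 3 [order #3] limit_sell(price=96, qty=1): fills=none; bids=[-] asks=[#3:1@96]
After op 4 [order #4] limit_sell(price=95, qty=1): fills=none; bids=[-] asks=[#4:1@95 #3:1@96]
After op 5 cancel(order #4): fills=none; bids=[-] asks=[#3:1@96]
After op 6 [order #5] market_buy(qty=6): fills=#5x#3:1@96; bids=[-] asks=[-]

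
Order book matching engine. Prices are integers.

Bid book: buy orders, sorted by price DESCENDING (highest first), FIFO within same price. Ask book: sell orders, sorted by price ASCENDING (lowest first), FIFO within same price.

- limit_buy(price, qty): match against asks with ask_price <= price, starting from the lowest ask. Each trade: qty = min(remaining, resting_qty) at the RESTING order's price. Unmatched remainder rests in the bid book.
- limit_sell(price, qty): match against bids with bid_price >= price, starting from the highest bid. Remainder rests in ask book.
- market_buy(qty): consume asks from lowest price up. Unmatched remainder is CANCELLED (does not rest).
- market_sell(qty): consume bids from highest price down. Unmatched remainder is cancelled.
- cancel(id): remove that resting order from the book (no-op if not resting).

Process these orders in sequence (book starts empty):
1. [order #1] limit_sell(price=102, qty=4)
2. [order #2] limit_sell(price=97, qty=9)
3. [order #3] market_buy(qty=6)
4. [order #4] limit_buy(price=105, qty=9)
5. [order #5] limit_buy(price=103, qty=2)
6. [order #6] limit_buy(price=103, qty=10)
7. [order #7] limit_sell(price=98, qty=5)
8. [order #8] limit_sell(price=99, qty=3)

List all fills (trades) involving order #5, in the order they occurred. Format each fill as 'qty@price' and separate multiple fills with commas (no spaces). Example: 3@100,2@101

Answer: 2@103

Derivation:
After op 1 [order #1] limit_sell(price=102, qty=4): fills=none; bids=[-] asks=[#1:4@102]
After op 2 [order #2] limit_sell(price=97, qty=9): fills=none; bids=[-] asks=[#2:9@97 #1:4@102]
After op 3 [order #3] market_buy(qty=6): fills=#3x#2:6@97; bids=[-] asks=[#2:3@97 #1:4@102]
After op 4 [order #4] limit_buy(price=105, qty=9): fills=#4x#2:3@97 #4x#1:4@102; bids=[#4:2@105] asks=[-]
After op 5 [order #5] limit_buy(price=103, qty=2): fills=none; bids=[#4:2@105 #5:2@103] asks=[-]
After op 6 [order #6] limit_buy(price=103, qty=10): fills=none; bids=[#4:2@105 #5:2@103 #6:10@103] asks=[-]
After op 7 [order #7] limit_sell(price=98, qty=5): fills=#4x#7:2@105 #5x#7:2@103 #6x#7:1@103; bids=[#6:9@103] asks=[-]
After op 8 [order #8] limit_sell(price=99, qty=3): fills=#6x#8:3@103; bids=[#6:6@103] asks=[-]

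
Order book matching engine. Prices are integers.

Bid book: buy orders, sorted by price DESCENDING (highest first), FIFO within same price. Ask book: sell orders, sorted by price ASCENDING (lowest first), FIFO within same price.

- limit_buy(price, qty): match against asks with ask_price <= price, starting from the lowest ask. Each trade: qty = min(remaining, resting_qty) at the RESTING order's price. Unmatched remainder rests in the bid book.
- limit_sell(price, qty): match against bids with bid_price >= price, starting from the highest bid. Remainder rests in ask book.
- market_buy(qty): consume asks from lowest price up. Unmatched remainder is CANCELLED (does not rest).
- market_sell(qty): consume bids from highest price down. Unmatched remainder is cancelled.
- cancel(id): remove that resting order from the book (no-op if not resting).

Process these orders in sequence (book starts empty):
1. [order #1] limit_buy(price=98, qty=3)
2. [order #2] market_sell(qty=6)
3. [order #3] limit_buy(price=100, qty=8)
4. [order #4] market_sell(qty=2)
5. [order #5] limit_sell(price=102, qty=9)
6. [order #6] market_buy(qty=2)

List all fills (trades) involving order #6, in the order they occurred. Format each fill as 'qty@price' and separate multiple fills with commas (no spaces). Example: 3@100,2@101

After op 1 [order #1] limit_buy(price=98, qty=3): fills=none; bids=[#1:3@98] asks=[-]
After op 2 [order #2] market_sell(qty=6): fills=#1x#2:3@98; bids=[-] asks=[-]
After op 3 [order #3] limit_buy(price=100, qty=8): fills=none; bids=[#3:8@100] asks=[-]
After op 4 [order #4] market_sell(qty=2): fills=#3x#4:2@100; bids=[#3:6@100] asks=[-]
After op 5 [order #5] limit_sell(price=102, qty=9): fills=none; bids=[#3:6@100] asks=[#5:9@102]
After op 6 [order #6] market_buy(qty=2): fills=#6x#5:2@102; bids=[#3:6@100] asks=[#5:7@102]

Answer: 2@102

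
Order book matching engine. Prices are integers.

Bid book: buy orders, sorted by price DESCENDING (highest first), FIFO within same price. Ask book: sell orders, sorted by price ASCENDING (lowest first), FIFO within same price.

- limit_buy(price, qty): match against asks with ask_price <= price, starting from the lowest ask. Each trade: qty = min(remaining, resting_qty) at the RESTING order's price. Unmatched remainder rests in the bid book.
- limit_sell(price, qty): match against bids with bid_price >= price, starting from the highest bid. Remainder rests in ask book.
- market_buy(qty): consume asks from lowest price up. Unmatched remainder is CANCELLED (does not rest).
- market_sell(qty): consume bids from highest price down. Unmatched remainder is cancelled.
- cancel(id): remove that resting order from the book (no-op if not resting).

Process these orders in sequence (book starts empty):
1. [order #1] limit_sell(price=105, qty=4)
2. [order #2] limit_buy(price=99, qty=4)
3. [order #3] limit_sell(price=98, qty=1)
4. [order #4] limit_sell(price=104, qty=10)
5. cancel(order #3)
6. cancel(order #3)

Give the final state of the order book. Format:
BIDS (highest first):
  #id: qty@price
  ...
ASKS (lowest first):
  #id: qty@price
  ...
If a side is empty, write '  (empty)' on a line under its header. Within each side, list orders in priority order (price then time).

Answer: BIDS (highest first):
  #2: 3@99
ASKS (lowest first):
  #4: 10@104
  #1: 4@105

Derivation:
After op 1 [order #1] limit_sell(price=105, qty=4): fills=none; bids=[-] asks=[#1:4@105]
After op 2 [order #2] limit_buy(price=99, qty=4): fills=none; bids=[#2:4@99] asks=[#1:4@105]
After op 3 [order #3] limit_sell(price=98, qty=1): fills=#2x#3:1@99; bids=[#2:3@99] asks=[#1:4@105]
After op 4 [order #4] limit_sell(price=104, qty=10): fills=none; bids=[#2:3@99] asks=[#4:10@104 #1:4@105]
After op 5 cancel(order #3): fills=none; bids=[#2:3@99] asks=[#4:10@104 #1:4@105]
After op 6 cancel(order #3): fills=none; bids=[#2:3@99] asks=[#4:10@104 #1:4@105]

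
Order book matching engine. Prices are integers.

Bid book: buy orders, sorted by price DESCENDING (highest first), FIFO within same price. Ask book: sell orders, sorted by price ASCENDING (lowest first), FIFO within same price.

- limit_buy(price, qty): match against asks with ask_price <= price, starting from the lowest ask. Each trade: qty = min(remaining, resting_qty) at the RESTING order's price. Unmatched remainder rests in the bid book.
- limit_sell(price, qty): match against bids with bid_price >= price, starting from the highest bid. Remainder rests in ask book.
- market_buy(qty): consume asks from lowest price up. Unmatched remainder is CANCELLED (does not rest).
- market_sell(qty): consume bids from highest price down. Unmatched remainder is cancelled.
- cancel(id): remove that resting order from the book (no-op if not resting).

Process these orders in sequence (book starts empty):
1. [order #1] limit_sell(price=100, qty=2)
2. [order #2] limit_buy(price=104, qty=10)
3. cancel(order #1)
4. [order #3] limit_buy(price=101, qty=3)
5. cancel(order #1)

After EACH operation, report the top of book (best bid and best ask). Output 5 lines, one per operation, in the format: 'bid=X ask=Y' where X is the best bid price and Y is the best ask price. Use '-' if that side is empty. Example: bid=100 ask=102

Answer: bid=- ask=100
bid=104 ask=-
bid=104 ask=-
bid=104 ask=-
bid=104 ask=-

Derivation:
After op 1 [order #1] limit_sell(price=100, qty=2): fills=none; bids=[-] asks=[#1:2@100]
After op 2 [order #2] limit_buy(price=104, qty=10): fills=#2x#1:2@100; bids=[#2:8@104] asks=[-]
After op 3 cancel(order #1): fills=none; bids=[#2:8@104] asks=[-]
After op 4 [order #3] limit_buy(price=101, qty=3): fills=none; bids=[#2:8@104 #3:3@101] asks=[-]
After op 5 cancel(order #1): fills=none; bids=[#2:8@104 #3:3@101] asks=[-]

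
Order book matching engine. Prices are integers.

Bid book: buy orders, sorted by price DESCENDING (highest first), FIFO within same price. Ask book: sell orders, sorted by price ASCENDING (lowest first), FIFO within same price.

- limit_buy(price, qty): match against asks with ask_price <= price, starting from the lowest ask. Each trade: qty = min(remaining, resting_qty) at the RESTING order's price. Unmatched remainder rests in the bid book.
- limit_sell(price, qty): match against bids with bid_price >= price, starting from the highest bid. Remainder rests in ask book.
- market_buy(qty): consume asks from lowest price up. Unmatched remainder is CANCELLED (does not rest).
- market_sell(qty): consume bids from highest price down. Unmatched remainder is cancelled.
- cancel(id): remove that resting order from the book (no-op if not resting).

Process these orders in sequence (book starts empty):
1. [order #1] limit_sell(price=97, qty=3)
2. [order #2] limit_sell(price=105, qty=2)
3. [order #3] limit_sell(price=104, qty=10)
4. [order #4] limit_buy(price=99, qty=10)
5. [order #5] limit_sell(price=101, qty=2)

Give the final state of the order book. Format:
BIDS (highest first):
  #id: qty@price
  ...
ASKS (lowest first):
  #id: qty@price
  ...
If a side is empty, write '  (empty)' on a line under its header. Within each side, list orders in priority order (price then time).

Answer: BIDS (highest first):
  #4: 7@99
ASKS (lowest first):
  #5: 2@101
  #3: 10@104
  #2: 2@105

Derivation:
After op 1 [order #1] limit_sell(price=97, qty=3): fills=none; bids=[-] asks=[#1:3@97]
After op 2 [order #2] limit_sell(price=105, qty=2): fills=none; bids=[-] asks=[#1:3@97 #2:2@105]
After op 3 [order #3] limit_sell(price=104, qty=10): fills=none; bids=[-] asks=[#1:3@97 #3:10@104 #2:2@105]
After op 4 [order #4] limit_buy(price=99, qty=10): fills=#4x#1:3@97; bids=[#4:7@99] asks=[#3:10@104 #2:2@105]
After op 5 [order #5] limit_sell(price=101, qty=2): fills=none; bids=[#4:7@99] asks=[#5:2@101 #3:10@104 #2:2@105]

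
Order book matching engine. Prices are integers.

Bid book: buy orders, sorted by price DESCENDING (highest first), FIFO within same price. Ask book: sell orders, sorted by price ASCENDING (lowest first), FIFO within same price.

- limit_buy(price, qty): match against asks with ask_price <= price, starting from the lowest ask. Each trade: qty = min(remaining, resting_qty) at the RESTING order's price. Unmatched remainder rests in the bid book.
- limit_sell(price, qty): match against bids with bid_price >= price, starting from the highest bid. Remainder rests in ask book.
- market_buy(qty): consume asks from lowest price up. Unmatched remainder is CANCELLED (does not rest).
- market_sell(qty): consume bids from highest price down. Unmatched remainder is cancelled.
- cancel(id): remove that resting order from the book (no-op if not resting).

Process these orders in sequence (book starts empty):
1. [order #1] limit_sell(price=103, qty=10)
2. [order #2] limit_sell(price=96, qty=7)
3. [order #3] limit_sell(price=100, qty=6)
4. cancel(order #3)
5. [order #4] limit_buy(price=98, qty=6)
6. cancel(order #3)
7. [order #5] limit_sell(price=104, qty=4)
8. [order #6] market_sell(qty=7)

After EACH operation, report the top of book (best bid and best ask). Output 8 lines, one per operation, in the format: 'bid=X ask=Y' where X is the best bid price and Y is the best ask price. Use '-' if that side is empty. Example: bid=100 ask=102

After op 1 [order #1] limit_sell(price=103, qty=10): fills=none; bids=[-] asks=[#1:10@103]
After op 2 [order #2] limit_sell(price=96, qty=7): fills=none; bids=[-] asks=[#2:7@96 #1:10@103]
After op 3 [order #3] limit_sell(price=100, qty=6): fills=none; bids=[-] asks=[#2:7@96 #3:6@100 #1:10@103]
After op 4 cancel(order #3): fills=none; bids=[-] asks=[#2:7@96 #1:10@103]
After op 5 [order #4] limit_buy(price=98, qty=6): fills=#4x#2:6@96; bids=[-] asks=[#2:1@96 #1:10@103]
After op 6 cancel(order #3): fills=none; bids=[-] asks=[#2:1@96 #1:10@103]
After op 7 [order #5] limit_sell(price=104, qty=4): fills=none; bids=[-] asks=[#2:1@96 #1:10@103 #5:4@104]
After op 8 [order #6] market_sell(qty=7): fills=none; bids=[-] asks=[#2:1@96 #1:10@103 #5:4@104]

Answer: bid=- ask=103
bid=- ask=96
bid=- ask=96
bid=- ask=96
bid=- ask=96
bid=- ask=96
bid=- ask=96
bid=- ask=96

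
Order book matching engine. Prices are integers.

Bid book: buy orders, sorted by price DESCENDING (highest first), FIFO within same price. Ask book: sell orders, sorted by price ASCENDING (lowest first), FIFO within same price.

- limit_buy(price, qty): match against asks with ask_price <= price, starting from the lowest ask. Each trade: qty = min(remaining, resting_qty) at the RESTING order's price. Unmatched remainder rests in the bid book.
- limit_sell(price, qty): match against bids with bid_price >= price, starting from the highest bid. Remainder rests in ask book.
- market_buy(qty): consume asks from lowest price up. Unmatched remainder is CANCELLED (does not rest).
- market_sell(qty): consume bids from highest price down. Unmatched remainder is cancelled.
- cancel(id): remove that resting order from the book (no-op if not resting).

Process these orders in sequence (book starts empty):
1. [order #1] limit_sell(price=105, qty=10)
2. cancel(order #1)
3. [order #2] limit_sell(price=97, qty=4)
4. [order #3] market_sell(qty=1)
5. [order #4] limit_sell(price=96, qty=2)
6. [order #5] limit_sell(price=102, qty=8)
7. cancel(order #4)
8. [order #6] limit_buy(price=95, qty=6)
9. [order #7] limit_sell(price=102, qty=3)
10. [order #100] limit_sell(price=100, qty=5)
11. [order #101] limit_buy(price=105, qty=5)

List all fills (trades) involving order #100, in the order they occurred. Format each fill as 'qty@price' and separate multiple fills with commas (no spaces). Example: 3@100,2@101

Answer: 1@100

Derivation:
After op 1 [order #1] limit_sell(price=105, qty=10): fills=none; bids=[-] asks=[#1:10@105]
After op 2 cancel(order #1): fills=none; bids=[-] asks=[-]
After op 3 [order #2] limit_sell(price=97, qty=4): fills=none; bids=[-] asks=[#2:4@97]
After op 4 [order #3] market_sell(qty=1): fills=none; bids=[-] asks=[#2:4@97]
After op 5 [order #4] limit_sell(price=96, qty=2): fills=none; bids=[-] asks=[#4:2@96 #2:4@97]
After op 6 [order #5] limit_sell(price=102, qty=8): fills=none; bids=[-] asks=[#4:2@96 #2:4@97 #5:8@102]
After op 7 cancel(order #4): fills=none; bids=[-] asks=[#2:4@97 #5:8@102]
After op 8 [order #6] limit_buy(price=95, qty=6): fills=none; bids=[#6:6@95] asks=[#2:4@97 #5:8@102]
After op 9 [order #7] limit_sell(price=102, qty=3): fills=none; bids=[#6:6@95] asks=[#2:4@97 #5:8@102 #7:3@102]
After op 10 [order #100] limit_sell(price=100, qty=5): fills=none; bids=[#6:6@95] asks=[#2:4@97 #100:5@100 #5:8@102 #7:3@102]
After op 11 [order #101] limit_buy(price=105, qty=5): fills=#101x#2:4@97 #101x#100:1@100; bids=[#6:6@95] asks=[#100:4@100 #5:8@102 #7:3@102]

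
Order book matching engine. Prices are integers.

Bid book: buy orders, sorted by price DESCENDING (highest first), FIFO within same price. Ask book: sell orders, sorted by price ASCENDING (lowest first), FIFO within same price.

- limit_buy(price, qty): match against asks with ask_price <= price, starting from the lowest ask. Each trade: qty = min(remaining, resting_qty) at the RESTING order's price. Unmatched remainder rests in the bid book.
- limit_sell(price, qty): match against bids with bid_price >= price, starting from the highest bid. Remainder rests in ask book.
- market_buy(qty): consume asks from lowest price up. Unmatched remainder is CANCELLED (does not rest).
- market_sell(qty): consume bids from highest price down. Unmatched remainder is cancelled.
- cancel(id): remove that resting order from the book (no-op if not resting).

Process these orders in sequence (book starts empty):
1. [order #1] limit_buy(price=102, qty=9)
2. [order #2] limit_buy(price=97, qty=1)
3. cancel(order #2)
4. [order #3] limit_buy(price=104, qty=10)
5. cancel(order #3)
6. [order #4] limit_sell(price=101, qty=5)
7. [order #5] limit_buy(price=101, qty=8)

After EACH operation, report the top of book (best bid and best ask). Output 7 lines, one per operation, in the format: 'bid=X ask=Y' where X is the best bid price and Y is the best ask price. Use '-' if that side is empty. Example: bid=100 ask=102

After op 1 [order #1] limit_buy(price=102, qty=9): fills=none; bids=[#1:9@102] asks=[-]
After op 2 [order #2] limit_buy(price=97, qty=1): fills=none; bids=[#1:9@102 #2:1@97] asks=[-]
After op 3 cancel(order #2): fills=none; bids=[#1:9@102] asks=[-]
After op 4 [order #3] limit_buy(price=104, qty=10): fills=none; bids=[#3:10@104 #1:9@102] asks=[-]
After op 5 cancel(order #3): fills=none; bids=[#1:9@102] asks=[-]
After op 6 [order #4] limit_sell(price=101, qty=5): fills=#1x#4:5@102; bids=[#1:4@102] asks=[-]
After op 7 [order #5] limit_buy(price=101, qty=8): fills=none; bids=[#1:4@102 #5:8@101] asks=[-]

Answer: bid=102 ask=-
bid=102 ask=-
bid=102 ask=-
bid=104 ask=-
bid=102 ask=-
bid=102 ask=-
bid=102 ask=-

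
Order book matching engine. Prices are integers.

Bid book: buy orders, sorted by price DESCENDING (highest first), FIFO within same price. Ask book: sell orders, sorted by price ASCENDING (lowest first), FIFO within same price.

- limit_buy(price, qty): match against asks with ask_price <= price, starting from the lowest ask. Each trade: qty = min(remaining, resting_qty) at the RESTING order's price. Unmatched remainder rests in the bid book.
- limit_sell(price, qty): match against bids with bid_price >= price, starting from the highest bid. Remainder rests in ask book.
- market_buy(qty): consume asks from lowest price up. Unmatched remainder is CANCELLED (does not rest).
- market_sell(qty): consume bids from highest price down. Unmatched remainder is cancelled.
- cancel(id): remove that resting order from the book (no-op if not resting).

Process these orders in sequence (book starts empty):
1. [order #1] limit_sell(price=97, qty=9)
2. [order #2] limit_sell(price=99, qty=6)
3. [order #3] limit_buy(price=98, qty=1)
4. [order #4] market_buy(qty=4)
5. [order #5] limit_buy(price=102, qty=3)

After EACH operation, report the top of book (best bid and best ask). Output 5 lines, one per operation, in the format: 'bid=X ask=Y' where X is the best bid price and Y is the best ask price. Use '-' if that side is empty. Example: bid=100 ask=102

After op 1 [order #1] limit_sell(price=97, qty=9): fills=none; bids=[-] asks=[#1:9@97]
After op 2 [order #2] limit_sell(price=99, qty=6): fills=none; bids=[-] asks=[#1:9@97 #2:6@99]
After op 3 [order #3] limit_buy(price=98, qty=1): fills=#3x#1:1@97; bids=[-] asks=[#1:8@97 #2:6@99]
After op 4 [order #4] market_buy(qty=4): fills=#4x#1:4@97; bids=[-] asks=[#1:4@97 #2:6@99]
After op 5 [order #5] limit_buy(price=102, qty=3): fills=#5x#1:3@97; bids=[-] asks=[#1:1@97 #2:6@99]

Answer: bid=- ask=97
bid=- ask=97
bid=- ask=97
bid=- ask=97
bid=- ask=97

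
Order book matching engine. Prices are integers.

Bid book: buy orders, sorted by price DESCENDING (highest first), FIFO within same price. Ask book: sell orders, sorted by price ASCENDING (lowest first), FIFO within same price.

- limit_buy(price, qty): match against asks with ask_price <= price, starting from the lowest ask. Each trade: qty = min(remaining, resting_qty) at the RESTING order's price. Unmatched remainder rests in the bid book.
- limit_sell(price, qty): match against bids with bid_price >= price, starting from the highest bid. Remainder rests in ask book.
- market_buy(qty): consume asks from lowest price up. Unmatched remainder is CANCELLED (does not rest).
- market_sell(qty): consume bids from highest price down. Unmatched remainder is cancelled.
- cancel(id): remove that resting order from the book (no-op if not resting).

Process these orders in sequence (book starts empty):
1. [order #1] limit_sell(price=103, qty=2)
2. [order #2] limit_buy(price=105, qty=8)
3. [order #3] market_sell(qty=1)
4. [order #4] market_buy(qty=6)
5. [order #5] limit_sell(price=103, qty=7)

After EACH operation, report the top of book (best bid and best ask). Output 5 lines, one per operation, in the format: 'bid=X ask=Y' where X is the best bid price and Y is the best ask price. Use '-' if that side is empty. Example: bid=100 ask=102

After op 1 [order #1] limit_sell(price=103, qty=2): fills=none; bids=[-] asks=[#1:2@103]
After op 2 [order #2] limit_buy(price=105, qty=8): fills=#2x#1:2@103; bids=[#2:6@105] asks=[-]
After op 3 [order #3] market_sell(qty=1): fills=#2x#3:1@105; bids=[#2:5@105] asks=[-]
After op 4 [order #4] market_buy(qty=6): fills=none; bids=[#2:5@105] asks=[-]
After op 5 [order #5] limit_sell(price=103, qty=7): fills=#2x#5:5@105; bids=[-] asks=[#5:2@103]

Answer: bid=- ask=103
bid=105 ask=-
bid=105 ask=-
bid=105 ask=-
bid=- ask=103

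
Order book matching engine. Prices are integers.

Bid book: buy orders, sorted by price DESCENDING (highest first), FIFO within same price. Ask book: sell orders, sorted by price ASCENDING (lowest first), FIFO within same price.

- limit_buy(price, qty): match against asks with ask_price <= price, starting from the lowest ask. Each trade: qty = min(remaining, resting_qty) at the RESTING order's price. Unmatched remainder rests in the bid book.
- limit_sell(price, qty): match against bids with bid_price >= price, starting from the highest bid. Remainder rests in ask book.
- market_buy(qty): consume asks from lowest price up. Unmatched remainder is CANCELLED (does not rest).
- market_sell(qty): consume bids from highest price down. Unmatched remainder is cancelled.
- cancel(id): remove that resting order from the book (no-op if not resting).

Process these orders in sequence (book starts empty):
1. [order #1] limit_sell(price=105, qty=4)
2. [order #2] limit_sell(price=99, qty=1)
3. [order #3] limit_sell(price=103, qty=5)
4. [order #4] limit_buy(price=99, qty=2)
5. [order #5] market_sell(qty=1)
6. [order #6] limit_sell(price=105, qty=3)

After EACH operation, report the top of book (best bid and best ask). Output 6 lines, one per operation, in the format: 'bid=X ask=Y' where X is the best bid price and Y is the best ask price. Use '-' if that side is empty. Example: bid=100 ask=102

Answer: bid=- ask=105
bid=- ask=99
bid=- ask=99
bid=99 ask=103
bid=- ask=103
bid=- ask=103

Derivation:
After op 1 [order #1] limit_sell(price=105, qty=4): fills=none; bids=[-] asks=[#1:4@105]
After op 2 [order #2] limit_sell(price=99, qty=1): fills=none; bids=[-] asks=[#2:1@99 #1:4@105]
After op 3 [order #3] limit_sell(price=103, qty=5): fills=none; bids=[-] asks=[#2:1@99 #3:5@103 #1:4@105]
After op 4 [order #4] limit_buy(price=99, qty=2): fills=#4x#2:1@99; bids=[#4:1@99] asks=[#3:5@103 #1:4@105]
After op 5 [order #5] market_sell(qty=1): fills=#4x#5:1@99; bids=[-] asks=[#3:5@103 #1:4@105]
After op 6 [order #6] limit_sell(price=105, qty=3): fills=none; bids=[-] asks=[#3:5@103 #1:4@105 #6:3@105]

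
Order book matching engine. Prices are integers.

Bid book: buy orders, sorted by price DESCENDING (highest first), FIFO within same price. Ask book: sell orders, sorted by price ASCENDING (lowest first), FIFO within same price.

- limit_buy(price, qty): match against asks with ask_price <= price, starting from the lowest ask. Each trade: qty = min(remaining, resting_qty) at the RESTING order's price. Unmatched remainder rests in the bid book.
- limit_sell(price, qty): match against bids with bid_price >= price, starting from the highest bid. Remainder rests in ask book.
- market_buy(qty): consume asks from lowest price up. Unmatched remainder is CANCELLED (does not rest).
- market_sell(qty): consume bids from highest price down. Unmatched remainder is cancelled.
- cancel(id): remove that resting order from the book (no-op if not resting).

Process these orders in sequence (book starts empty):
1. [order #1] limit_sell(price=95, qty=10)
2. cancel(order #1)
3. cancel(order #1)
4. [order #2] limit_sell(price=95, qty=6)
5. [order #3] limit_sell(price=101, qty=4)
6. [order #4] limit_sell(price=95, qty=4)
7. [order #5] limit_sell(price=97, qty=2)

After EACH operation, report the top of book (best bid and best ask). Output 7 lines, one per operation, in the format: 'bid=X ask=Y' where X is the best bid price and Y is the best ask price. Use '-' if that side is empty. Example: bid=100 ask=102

Answer: bid=- ask=95
bid=- ask=-
bid=- ask=-
bid=- ask=95
bid=- ask=95
bid=- ask=95
bid=- ask=95

Derivation:
After op 1 [order #1] limit_sell(price=95, qty=10): fills=none; bids=[-] asks=[#1:10@95]
After op 2 cancel(order #1): fills=none; bids=[-] asks=[-]
After op 3 cancel(order #1): fills=none; bids=[-] asks=[-]
After op 4 [order #2] limit_sell(price=95, qty=6): fills=none; bids=[-] asks=[#2:6@95]
After op 5 [order #3] limit_sell(price=101, qty=4): fills=none; bids=[-] asks=[#2:6@95 #3:4@101]
After op 6 [order #4] limit_sell(price=95, qty=4): fills=none; bids=[-] asks=[#2:6@95 #4:4@95 #3:4@101]
After op 7 [order #5] limit_sell(price=97, qty=2): fills=none; bids=[-] asks=[#2:6@95 #4:4@95 #5:2@97 #3:4@101]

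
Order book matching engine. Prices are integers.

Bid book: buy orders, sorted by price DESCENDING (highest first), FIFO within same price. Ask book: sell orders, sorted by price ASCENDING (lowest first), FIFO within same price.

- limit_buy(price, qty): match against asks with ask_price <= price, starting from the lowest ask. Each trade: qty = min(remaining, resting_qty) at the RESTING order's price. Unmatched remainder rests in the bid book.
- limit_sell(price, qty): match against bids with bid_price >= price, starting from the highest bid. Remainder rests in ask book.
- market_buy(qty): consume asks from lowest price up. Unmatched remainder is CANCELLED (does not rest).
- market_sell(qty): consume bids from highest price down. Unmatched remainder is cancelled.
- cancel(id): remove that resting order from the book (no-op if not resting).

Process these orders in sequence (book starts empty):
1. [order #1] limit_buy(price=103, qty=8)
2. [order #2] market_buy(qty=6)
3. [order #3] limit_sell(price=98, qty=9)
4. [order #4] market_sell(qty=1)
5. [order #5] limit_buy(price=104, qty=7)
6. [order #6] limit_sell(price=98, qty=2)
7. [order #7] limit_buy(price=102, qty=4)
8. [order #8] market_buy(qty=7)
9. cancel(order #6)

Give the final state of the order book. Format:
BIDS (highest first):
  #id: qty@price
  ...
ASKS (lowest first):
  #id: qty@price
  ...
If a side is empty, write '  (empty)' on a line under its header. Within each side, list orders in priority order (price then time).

Answer: BIDS (highest first):
  #5: 4@104
  #7: 4@102
ASKS (lowest first):
  (empty)

Derivation:
After op 1 [order #1] limit_buy(price=103, qty=8): fills=none; bids=[#1:8@103] asks=[-]
After op 2 [order #2] market_buy(qty=6): fills=none; bids=[#1:8@103] asks=[-]
After op 3 [order #3] limit_sell(price=98, qty=9): fills=#1x#3:8@103; bids=[-] asks=[#3:1@98]
After op 4 [order #4] market_sell(qty=1): fills=none; bids=[-] asks=[#3:1@98]
After op 5 [order #5] limit_buy(price=104, qty=7): fills=#5x#3:1@98; bids=[#5:6@104] asks=[-]
After op 6 [order #6] limit_sell(price=98, qty=2): fills=#5x#6:2@104; bids=[#5:4@104] asks=[-]
After op 7 [order #7] limit_buy(price=102, qty=4): fills=none; bids=[#5:4@104 #7:4@102] asks=[-]
After op 8 [order #8] market_buy(qty=7): fills=none; bids=[#5:4@104 #7:4@102] asks=[-]
After op 9 cancel(order #6): fills=none; bids=[#5:4@104 #7:4@102] asks=[-]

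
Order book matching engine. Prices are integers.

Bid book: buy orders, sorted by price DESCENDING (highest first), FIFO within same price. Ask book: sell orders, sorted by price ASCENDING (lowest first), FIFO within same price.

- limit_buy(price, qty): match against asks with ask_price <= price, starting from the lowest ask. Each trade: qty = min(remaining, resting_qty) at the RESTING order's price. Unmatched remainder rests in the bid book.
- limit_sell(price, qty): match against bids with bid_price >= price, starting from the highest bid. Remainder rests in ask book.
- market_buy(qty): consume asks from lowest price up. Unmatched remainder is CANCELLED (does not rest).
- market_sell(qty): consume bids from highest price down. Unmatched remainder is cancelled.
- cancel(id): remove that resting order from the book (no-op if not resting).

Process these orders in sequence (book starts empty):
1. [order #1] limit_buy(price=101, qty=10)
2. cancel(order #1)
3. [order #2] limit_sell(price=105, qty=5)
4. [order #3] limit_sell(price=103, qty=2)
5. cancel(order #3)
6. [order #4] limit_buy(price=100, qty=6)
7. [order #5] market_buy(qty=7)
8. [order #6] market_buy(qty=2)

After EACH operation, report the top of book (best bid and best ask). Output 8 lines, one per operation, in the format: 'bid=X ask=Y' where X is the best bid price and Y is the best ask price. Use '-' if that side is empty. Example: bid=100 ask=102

After op 1 [order #1] limit_buy(price=101, qty=10): fills=none; bids=[#1:10@101] asks=[-]
After op 2 cancel(order #1): fills=none; bids=[-] asks=[-]
After op 3 [order #2] limit_sell(price=105, qty=5): fills=none; bids=[-] asks=[#2:5@105]
After op 4 [order #3] limit_sell(price=103, qty=2): fills=none; bids=[-] asks=[#3:2@103 #2:5@105]
After op 5 cancel(order #3): fills=none; bids=[-] asks=[#2:5@105]
After op 6 [order #4] limit_buy(price=100, qty=6): fills=none; bids=[#4:6@100] asks=[#2:5@105]
After op 7 [order #5] market_buy(qty=7): fills=#5x#2:5@105; bids=[#4:6@100] asks=[-]
After op 8 [order #6] market_buy(qty=2): fills=none; bids=[#4:6@100] asks=[-]

Answer: bid=101 ask=-
bid=- ask=-
bid=- ask=105
bid=- ask=103
bid=- ask=105
bid=100 ask=105
bid=100 ask=-
bid=100 ask=-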